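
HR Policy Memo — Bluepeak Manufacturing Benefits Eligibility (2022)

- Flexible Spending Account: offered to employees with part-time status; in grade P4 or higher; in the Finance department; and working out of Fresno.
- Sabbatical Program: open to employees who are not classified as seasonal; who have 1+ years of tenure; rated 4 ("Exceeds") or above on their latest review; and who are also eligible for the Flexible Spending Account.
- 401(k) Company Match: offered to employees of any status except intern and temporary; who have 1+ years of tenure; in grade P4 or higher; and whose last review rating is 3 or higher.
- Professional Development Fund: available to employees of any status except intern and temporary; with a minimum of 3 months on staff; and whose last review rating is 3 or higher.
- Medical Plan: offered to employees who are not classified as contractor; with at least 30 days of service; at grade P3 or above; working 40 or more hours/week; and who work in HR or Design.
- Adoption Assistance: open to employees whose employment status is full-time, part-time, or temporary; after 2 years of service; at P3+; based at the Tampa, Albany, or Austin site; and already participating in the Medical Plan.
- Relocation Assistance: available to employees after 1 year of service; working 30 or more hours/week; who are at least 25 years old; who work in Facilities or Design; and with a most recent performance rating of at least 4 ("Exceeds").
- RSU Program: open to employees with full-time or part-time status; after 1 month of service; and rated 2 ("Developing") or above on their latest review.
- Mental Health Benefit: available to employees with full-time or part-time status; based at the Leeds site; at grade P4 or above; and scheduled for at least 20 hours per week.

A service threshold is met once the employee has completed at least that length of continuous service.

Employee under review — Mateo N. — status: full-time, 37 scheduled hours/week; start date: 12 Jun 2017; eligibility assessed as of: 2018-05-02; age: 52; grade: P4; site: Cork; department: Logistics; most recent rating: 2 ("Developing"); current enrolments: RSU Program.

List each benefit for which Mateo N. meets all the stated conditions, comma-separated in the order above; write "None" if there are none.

Service from 12 Jun 2017 to 2018-05-02: 324 days.
Flexible Spending Account — status full-time ✗ (requires part-time) → not eligible.
Sabbatical Program — status full-time ✓ (not excluded); service 324 days < 1 year (≈365 days) ✗ → not eligible.
401(k) Company Match — status full-time ✓ (not excluded); service 324 days < 1 year (≈365 days) ✗ → not eligible.
Professional Development Fund — status full-time ✓ (not excluded); service 324 days ≥ 3 months (≈90 days) ✓; rating 2 < 3 ✗ → not eligible.
Medical Plan — status full-time ✓ (not excluded); service 324 days ≥ 30 days ✓; grade P4 ≥ P3 ✓; 37 hrs/wk < 40 ✗ → not eligible.
Adoption Assistance — status full-time ✓; service 324 days < 2 years (≈730 days) ✗ → not eligible.
Relocation Assistance — service 324 days < 1 year (≈365 days) ✗ → not eligible.
RSU Program — status full-time ✓; service 324 days ≥ 1 month (≈30 days) ✓; rating 2 ≥ 2 ✓ → eligible.
Mental Health Benefit — status full-time ✓; site Cork ✗ (not Leeds) → not eligible.

RSU Program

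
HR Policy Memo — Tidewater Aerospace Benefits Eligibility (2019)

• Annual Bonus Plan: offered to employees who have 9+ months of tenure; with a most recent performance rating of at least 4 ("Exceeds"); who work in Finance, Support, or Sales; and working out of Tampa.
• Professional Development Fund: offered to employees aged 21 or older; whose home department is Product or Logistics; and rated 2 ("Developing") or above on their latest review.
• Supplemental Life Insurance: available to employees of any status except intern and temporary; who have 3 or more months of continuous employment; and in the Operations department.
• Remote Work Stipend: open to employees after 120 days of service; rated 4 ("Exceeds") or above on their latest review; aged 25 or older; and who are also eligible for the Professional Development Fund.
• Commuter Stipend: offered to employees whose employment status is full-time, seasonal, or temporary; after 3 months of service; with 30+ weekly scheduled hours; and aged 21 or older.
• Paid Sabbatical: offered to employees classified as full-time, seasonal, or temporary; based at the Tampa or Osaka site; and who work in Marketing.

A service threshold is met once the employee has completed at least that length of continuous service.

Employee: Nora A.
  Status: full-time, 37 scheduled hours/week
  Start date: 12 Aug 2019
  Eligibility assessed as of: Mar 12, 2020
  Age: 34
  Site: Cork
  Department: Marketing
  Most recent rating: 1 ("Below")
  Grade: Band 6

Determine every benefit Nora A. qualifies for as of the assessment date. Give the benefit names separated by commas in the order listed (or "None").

Service from 12 Aug 2019 to Mar 12, 2020: 213 days.
Annual Bonus Plan — service 213 days < 9 months (≈270 days) ✗ → not eligible.
Professional Development Fund — age 34 ≥ 21 ✓; dept Marketing ✗ → not eligible.
Supplemental Life Insurance — status full-time ✓ (not excluded); service 213 days ≥ 3 months (≈90 days) ✓; dept Marketing ✗ → not eligible.
Remote Work Stipend — service 213 days ≥ 120 days ✓; rating 1 < 4 ✗ → not eligible.
Commuter Stipend — status full-time ✓; service 213 days ≥ 3 months (≈90 days) ✓; 37 hrs/wk ≥ 30 ✓; age 34 ≥ 21 ✓ → eligible.
Paid Sabbatical — status full-time ✓; site Cork ✗ (not Tampa or Osaka) → not eligible.

Commuter Stipend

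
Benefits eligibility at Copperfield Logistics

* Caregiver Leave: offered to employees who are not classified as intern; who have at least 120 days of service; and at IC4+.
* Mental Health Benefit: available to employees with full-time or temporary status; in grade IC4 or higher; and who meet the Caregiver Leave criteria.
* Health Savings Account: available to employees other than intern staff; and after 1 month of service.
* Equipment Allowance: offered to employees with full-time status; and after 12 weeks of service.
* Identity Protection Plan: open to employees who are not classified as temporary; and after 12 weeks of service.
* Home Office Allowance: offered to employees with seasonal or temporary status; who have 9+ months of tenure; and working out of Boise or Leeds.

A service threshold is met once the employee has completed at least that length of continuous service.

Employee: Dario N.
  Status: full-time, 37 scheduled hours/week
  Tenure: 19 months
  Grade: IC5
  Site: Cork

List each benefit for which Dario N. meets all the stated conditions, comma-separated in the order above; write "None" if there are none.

Caregiver Leave, Mental Health Benefit, Health Savings Account, Equipment Allowance, Identity Protection Plan

Caregiver Leave — status full-time ✓ (not excluded); service 19 months ≥ 120 days ✓; grade IC5 ≥ IC4 ✓ → eligible.
Mental Health Benefit — status full-time ✓; grade IC5 ≥ IC4 ✓; eligible for Caregiver Leave ✓ → eligible.
Health Savings Account — status full-time ✓ (not excluded); service 19 months ≥ 1 month ✓ → eligible.
Equipment Allowance — status full-time ✓; service 19 months ≥ 12 weeks (≈84 days) ✓ → eligible.
Identity Protection Plan — status full-time ✓ (not excluded); service 19 months ≥ 12 weeks (≈84 days) ✓ → eligible.
Home Office Allowance — status full-time ✗ (requires seasonal or temporary) → not eligible.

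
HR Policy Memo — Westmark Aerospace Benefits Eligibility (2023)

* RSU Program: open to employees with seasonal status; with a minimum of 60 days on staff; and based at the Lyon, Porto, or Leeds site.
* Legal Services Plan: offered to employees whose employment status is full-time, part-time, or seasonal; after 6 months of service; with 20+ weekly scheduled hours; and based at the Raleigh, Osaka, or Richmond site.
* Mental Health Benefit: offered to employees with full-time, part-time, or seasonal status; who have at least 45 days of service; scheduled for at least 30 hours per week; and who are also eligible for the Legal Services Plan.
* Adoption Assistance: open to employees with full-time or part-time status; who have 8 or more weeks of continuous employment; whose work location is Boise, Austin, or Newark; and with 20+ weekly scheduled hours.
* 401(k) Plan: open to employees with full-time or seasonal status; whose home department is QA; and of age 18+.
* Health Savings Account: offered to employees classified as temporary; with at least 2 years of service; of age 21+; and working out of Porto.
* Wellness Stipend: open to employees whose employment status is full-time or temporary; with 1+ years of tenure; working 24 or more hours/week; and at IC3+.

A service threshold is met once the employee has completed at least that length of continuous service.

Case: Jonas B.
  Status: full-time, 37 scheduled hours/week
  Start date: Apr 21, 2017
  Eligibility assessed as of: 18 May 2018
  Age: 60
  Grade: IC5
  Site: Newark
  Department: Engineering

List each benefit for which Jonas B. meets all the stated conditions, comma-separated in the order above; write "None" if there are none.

Adoption Assistance, Wellness Stipend

Service from Apr 21, 2017 to 18 May 2018: 392 days.
RSU Program — status full-time ✗ (requires seasonal) → not eligible.
Legal Services Plan — status full-time ✓; service 392 days ≥ 6 months (≈180 days) ✓; 37 hrs/wk ≥ 20 ✓; site Newark ✗ (not Raleigh, Osaka, or Richmond) → not eligible.
Mental Health Benefit — status full-time ✓; service 392 days ≥ 45 days ✓; 37 hrs/wk ≥ 30 ✓; not eligible for Legal Services Plan ✗ → not eligible.
Adoption Assistance — status full-time ✓; service 392 days ≥ 8 weeks (≈56 days) ✓; site Newark ✓; 37 hrs/wk ≥ 20 ✓ → eligible.
401(k) Plan — status full-time ✓; dept Engineering ✗ → not eligible.
Health Savings Account — status full-time ✗ (requires temporary) → not eligible.
Wellness Stipend — status full-time ✓; service 392 days ≥ 1 year (≈365 days) ✓; 37 hrs/wk ≥ 24 ✓; grade IC5 ≥ IC3 ✓ → eligible.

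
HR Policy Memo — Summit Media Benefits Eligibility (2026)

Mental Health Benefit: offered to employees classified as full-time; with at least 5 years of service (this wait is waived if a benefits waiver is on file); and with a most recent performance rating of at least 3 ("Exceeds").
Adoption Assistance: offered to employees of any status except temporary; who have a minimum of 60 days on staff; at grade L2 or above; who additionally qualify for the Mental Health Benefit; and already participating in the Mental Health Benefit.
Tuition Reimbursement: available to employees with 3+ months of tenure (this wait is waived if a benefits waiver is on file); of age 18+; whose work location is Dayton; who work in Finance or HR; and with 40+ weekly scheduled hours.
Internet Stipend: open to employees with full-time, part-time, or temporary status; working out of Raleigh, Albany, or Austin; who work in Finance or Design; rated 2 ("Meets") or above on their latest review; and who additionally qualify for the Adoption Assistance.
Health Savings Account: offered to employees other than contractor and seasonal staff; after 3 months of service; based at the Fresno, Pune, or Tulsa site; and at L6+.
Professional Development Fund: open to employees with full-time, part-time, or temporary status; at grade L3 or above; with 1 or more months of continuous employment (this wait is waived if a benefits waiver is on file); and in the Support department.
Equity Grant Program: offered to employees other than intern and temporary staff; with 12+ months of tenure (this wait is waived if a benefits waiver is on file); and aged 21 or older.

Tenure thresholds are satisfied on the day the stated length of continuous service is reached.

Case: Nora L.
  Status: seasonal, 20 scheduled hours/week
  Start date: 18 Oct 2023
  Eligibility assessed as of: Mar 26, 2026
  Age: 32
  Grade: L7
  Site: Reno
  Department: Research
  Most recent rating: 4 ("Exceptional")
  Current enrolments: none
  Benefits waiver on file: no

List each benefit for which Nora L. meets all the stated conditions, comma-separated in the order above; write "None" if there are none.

Equity Grant Program

Service from 18 Oct 2023 to Mar 26, 2026: 890 days.
Mental Health Benefit — status seasonal ✗ (requires full-time) → not eligible.
Adoption Assistance — status seasonal ✓ (not excluded); service 890 days ≥ 60 days ✓; grade L7 ≥ L2 ✓; not eligible for Mental Health Benefit ✗ → not eligible.
Tuition Reimbursement — no waiver, service 890 days ≥ 3 months (≈90 days) ✓; age 32 ≥ 18 ✓; site Reno ✗ (not Dayton) → not eligible.
Internet Stipend — status seasonal ✗ (requires full-time, part-time, or temporary) → not eligible.
Health Savings Account — status seasonal ✗ (excluded) → not eligible.
Professional Development Fund — status seasonal ✗ (requires full-time, part-time, or temporary) → not eligible.
Equity Grant Program — status seasonal ✓ (not excluded); no waiver, service 890 days ≥ 12 months (≈360 days) ✓; age 32 ≥ 21 ✓ → eligible.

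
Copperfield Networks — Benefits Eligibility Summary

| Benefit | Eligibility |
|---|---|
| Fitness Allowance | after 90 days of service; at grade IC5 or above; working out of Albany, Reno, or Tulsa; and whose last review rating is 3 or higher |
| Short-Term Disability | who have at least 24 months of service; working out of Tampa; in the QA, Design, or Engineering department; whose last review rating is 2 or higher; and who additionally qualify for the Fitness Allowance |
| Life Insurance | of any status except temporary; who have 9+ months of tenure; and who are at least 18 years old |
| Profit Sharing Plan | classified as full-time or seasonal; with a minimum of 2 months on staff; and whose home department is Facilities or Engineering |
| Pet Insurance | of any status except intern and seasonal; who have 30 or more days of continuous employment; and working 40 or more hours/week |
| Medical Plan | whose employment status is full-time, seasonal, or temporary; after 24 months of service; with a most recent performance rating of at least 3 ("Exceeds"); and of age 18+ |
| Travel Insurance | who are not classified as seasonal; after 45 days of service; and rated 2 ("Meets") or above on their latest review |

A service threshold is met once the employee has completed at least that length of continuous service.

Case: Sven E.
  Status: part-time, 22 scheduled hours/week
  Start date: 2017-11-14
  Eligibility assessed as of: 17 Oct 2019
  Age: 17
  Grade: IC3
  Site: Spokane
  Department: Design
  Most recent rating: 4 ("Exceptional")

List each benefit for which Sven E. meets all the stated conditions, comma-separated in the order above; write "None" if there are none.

Service from 2017-11-14 to 17 Oct 2019: 702 days.
Fitness Allowance — service 702 days ≥ 90 days ✓; grade IC3 < IC5 ✗ → not eligible.
Short-Term Disability — service 702 days < 24 months (≈720 days) ✗ → not eligible.
Life Insurance — status part-time ✓ (not excluded); service 702 days ≥ 9 months (≈270 days) ✓; age 17 < 18 ✗ → not eligible.
Profit Sharing Plan — status part-time ✗ (requires full-time or seasonal) → not eligible.
Pet Insurance — status part-time ✓ (not excluded); service 702 days ≥ 30 days ✓; 22 hrs/wk < 40 ✗ → not eligible.
Medical Plan — status part-time ✗ (requires full-time, seasonal, or temporary) → not eligible.
Travel Insurance — status part-time ✓ (not excluded); service 702 days ≥ 45 days ✓; rating 4 ≥ 2 ✓ → eligible.

Travel Insurance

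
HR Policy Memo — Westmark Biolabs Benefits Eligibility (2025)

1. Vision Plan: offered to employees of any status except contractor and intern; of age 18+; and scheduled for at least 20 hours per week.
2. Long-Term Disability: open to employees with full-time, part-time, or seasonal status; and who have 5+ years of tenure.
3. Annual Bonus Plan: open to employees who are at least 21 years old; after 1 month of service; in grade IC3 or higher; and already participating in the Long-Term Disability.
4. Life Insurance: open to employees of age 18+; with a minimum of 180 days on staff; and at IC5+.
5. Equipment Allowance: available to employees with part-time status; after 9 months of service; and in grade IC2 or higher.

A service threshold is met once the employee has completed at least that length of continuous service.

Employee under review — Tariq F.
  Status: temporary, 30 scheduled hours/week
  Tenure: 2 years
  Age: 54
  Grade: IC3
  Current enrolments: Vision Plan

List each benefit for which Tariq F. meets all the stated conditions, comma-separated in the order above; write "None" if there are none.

Vision Plan

Vision Plan — status temporary ✓ (not excluded); age 54 ≥ 18 ✓; 30 hrs/wk ≥ 20 ✓ → eligible.
Long-Term Disability — status temporary ✗ (requires full-time, part-time, or seasonal) → not eligible.
Annual Bonus Plan — age 54 ≥ 21 ✓; service 2 years ≥ 1 month (≈30 days) ✓; grade IC3 ≥ IC3 ✓; not enrolled in Long-Term Disability ✗ → not eligible.
Life Insurance — age 54 ≥ 18 ✓; service 2 years ≥ 180 days ✓; grade IC3 < IC5 ✗ → not eligible.
Equipment Allowance — status temporary ✗ (requires part-time) → not eligible.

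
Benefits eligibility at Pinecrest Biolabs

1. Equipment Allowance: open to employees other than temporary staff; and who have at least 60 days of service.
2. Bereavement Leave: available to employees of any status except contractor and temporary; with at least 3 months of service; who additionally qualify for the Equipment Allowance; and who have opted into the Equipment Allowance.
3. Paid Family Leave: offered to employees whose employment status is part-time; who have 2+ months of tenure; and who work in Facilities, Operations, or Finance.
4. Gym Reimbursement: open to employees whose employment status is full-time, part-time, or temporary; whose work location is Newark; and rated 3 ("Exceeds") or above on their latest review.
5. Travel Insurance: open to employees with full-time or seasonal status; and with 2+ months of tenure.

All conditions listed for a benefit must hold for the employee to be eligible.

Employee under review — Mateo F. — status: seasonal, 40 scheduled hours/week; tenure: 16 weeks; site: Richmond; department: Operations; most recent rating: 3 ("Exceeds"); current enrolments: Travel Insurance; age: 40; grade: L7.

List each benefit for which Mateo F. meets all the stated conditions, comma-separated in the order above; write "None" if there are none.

Equipment Allowance, Travel Insurance

Equipment Allowance — status seasonal ✓ (not excluded); service 16 weeks ≥ 60 days ✓ → eligible.
Bereavement Leave — status seasonal ✓ (not excluded); service 16 weeks ≥ 3 months (≈90 days) ✓; eligible for Equipment Allowance ✓; not enrolled in Equipment Allowance ✗ → not eligible.
Paid Family Leave — status seasonal ✗ (requires part-time) → not eligible.
Gym Reimbursement — status seasonal ✗ (requires full-time, part-time, or temporary) → not eligible.
Travel Insurance — status seasonal ✓; service 16 weeks ≥ 2 months (≈60 days) ✓ → eligible.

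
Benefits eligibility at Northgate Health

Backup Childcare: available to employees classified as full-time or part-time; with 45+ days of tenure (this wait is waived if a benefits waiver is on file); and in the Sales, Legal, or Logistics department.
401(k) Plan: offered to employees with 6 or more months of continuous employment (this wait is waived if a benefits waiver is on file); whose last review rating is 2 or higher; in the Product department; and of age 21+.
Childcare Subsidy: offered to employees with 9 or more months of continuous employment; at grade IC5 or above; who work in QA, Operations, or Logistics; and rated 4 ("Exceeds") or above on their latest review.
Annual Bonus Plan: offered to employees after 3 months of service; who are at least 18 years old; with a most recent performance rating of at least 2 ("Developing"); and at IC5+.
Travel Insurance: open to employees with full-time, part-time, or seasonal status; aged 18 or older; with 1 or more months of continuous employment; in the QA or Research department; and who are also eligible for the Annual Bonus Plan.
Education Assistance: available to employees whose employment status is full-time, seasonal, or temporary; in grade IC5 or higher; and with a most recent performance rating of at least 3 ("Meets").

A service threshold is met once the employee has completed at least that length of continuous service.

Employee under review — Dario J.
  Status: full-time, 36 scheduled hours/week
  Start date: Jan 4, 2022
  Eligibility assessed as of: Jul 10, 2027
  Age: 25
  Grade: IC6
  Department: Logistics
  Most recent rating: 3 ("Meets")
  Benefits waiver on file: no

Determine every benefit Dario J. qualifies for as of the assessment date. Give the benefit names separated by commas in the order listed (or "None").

Backup Childcare, Annual Bonus Plan, Education Assistance

Service from Jan 4, 2022 to Jul 10, 2027: 2013 days.
Backup Childcare — status full-time ✓; no waiver, service 2013 days ≥ 45 days ✓; dept Logistics ✓ → eligible.
401(k) Plan — no waiver, service 2013 days ≥ 6 months (≈180 days) ✓; rating 3 ≥ 2 ✓; dept Logistics ✗ → not eligible.
Childcare Subsidy — service 2013 days ≥ 9 months (≈270 days) ✓; grade IC6 ≥ IC5 ✓; dept Logistics ✓; rating 3 < 4 ✗ → not eligible.
Annual Bonus Plan — service 2013 days ≥ 3 months (≈90 days) ✓; age 25 ≥ 18 ✓; rating 3 ≥ 2 ✓; grade IC6 ≥ IC5 ✓ → eligible.
Travel Insurance — status full-time ✓; age 25 ≥ 18 ✓; service 2013 days ≥ 1 month (≈30 days) ✓; dept Logistics ✗ → not eligible.
Education Assistance — status full-time ✓; grade IC6 ≥ IC5 ✓; rating 3 ≥ 3 ✓ → eligible.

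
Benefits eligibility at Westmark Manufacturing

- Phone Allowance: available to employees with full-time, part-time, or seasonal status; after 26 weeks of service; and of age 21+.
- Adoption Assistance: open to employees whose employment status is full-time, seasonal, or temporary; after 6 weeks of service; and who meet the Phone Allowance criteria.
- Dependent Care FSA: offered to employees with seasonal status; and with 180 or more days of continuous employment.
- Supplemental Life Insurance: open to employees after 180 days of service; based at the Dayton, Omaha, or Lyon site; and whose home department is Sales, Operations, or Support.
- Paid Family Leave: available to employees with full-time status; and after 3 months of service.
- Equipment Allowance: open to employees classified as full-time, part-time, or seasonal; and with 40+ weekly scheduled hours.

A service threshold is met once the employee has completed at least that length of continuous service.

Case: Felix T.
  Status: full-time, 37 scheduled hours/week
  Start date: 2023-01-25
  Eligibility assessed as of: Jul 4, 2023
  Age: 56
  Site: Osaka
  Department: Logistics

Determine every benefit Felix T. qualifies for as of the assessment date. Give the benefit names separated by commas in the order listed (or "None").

Service from 2023-01-25 to Jul 4, 2023: 160 days.
Phone Allowance — status full-time ✓; service 160 days < 26 weeks (≈182 days) ✗ → not eligible.
Adoption Assistance — status full-time ✓; service 160 days ≥ 6 weeks (≈42 days) ✓; not eligible for Phone Allowance ✗ → not eligible.
Dependent Care FSA — status full-time ✗ (requires seasonal) → not eligible.
Supplemental Life Insurance — service 160 days < 180 days ✗ → not eligible.
Paid Family Leave — status full-time ✓; service 160 days ≥ 3 months (≈90 days) ✓ → eligible.
Equipment Allowance — status full-time ✓; 37 hrs/wk < 40 ✗ → not eligible.

Paid Family Leave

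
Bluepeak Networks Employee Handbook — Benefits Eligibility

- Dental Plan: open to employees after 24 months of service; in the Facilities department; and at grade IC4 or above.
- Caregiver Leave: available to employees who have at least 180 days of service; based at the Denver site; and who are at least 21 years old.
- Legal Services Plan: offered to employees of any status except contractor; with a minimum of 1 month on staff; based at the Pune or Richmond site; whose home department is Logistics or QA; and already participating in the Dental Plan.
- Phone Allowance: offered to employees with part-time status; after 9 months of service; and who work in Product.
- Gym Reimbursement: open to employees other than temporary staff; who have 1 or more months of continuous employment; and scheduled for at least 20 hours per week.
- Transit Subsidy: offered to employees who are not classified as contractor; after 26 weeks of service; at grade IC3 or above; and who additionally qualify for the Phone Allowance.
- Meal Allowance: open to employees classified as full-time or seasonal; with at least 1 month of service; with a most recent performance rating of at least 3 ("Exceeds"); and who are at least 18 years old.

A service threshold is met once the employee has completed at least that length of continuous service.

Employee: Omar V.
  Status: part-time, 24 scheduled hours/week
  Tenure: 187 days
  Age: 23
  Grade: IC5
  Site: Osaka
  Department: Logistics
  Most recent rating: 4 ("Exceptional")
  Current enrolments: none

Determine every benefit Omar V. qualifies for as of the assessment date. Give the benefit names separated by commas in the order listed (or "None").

Gym Reimbursement

Dental Plan — service 187 days < 24 months (≈720 days) ✗ → not eligible.
Caregiver Leave — service 187 days ≥ 180 days ✓; site Osaka ✗ (not Denver) → not eligible.
Legal Services Plan — status part-time ✓ (not excluded); service 187 days ≥ 1 month (≈30 days) ✓; site Osaka ✗ (not Pune or Richmond) → not eligible.
Phone Allowance — status part-time ✓; service 187 days < 9 months (≈270 days) ✗ → not eligible.
Gym Reimbursement — status part-time ✓ (not excluded); service 187 days ≥ 1 month (≈30 days) ✓; 24 hrs/wk ≥ 20 ✓ → eligible.
Transit Subsidy — status part-time ✓ (not excluded); service 187 days ≥ 26 weeks (≈182 days) ✓; grade IC5 ≥ IC3 ✓; not eligible for Phone Allowance ✗ → not eligible.
Meal Allowance — status part-time ✗ (requires full-time or seasonal) → not eligible.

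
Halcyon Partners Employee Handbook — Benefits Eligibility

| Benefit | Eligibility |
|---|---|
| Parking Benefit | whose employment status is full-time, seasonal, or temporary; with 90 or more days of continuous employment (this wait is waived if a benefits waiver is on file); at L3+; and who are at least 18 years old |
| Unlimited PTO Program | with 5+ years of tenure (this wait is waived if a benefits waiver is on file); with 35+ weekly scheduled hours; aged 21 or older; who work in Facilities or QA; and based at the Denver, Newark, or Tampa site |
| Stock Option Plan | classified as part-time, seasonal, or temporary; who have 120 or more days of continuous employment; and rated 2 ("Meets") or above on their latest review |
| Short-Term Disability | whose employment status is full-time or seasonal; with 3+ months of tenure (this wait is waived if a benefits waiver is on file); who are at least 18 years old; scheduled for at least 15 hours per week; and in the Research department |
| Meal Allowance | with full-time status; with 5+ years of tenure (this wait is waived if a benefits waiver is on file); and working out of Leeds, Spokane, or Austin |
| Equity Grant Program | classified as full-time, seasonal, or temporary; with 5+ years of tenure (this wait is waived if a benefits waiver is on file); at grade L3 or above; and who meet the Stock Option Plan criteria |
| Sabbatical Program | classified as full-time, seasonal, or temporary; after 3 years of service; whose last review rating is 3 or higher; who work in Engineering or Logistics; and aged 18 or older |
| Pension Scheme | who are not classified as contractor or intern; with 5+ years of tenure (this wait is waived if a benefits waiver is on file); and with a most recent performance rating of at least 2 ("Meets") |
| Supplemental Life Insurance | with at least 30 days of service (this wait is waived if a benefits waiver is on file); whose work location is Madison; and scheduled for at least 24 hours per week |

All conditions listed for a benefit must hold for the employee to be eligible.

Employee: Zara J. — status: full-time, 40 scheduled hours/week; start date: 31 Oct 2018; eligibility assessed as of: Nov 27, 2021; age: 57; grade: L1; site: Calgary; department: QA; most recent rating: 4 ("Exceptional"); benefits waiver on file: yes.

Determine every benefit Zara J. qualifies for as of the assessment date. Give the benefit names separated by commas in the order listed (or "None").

Service from 31 Oct 2018 to Nov 27, 2021: 1123 days.
Parking Benefit — status full-time ✓; benefits waiver on file ✓; grade L1 < L3 ✗ → not eligible.
Unlimited PTO Program — benefits waiver on file ✓; 40 hrs/wk ≥ 35 ✓; age 57 ≥ 21 ✓; dept QA ✓; site Calgary ✗ (not Denver, Newark, or Tampa) → not eligible.
Stock Option Plan — status full-time ✗ (requires part-time, seasonal, or temporary) → not eligible.
Short-Term Disability — status full-time ✓; benefits waiver on file ✓; age 57 ≥ 18 ✓; 40 hrs/wk ≥ 15 ✓; dept QA ✗ → not eligible.
Meal Allowance — status full-time ✓; benefits waiver on file ✓; site Calgary ✗ (not Leeds, Spokane, or Austin) → not eligible.
Equity Grant Program — status full-time ✓; benefits waiver on file ✓; grade L1 < L3 ✗ → not eligible.
Sabbatical Program — status full-time ✓; service 1123 days ≥ 3 years (≈1095 days) ✓; rating 4 ≥ 3 ✓; dept QA ✗ → not eligible.
Pension Scheme — status full-time ✓ (not excluded); benefits waiver on file ✓; rating 4 ≥ 2 ✓ → eligible.
Supplemental Life Insurance — benefits waiver on file ✓; site Calgary ✗ (not Madison) → not eligible.

Pension Scheme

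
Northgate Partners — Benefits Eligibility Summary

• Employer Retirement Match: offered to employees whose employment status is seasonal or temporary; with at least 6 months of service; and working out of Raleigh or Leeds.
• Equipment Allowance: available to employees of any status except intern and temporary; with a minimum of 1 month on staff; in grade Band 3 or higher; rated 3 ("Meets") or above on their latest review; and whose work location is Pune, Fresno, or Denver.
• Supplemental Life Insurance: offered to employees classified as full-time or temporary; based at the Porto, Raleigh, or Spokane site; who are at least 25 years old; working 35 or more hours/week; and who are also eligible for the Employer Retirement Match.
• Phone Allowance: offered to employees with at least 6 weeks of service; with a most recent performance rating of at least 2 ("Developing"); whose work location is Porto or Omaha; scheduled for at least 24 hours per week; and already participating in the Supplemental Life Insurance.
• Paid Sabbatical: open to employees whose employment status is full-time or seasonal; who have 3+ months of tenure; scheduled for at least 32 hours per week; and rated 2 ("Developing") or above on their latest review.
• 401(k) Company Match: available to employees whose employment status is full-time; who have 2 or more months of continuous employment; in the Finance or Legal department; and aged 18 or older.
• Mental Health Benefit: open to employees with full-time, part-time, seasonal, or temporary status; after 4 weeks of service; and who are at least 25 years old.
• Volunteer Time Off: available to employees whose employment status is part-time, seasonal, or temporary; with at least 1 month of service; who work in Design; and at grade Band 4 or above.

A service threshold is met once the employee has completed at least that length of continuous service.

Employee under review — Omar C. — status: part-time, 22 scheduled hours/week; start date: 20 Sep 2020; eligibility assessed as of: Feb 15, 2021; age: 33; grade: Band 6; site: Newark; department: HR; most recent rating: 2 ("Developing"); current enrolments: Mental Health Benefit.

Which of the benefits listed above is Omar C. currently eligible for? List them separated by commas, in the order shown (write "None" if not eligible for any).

Mental Health Benefit

Service from 20 Sep 2020 to Feb 15, 2021: 148 days.
Employer Retirement Match — status part-time ✗ (requires seasonal or temporary) → not eligible.
Equipment Allowance — status part-time ✓ (not excluded); service 148 days ≥ 1 month (≈30 days) ✓; grade Band 6 ≥ Band 3 ✓; rating 2 < 3 ✗ → not eligible.
Supplemental Life Insurance — status part-time ✗ (requires full-time or temporary) → not eligible.
Phone Allowance — service 148 days ≥ 6 weeks (≈42 days) ✓; rating 2 ≥ 2 ✓; site Newark ✗ (not Porto or Omaha) → not eligible.
Paid Sabbatical — status part-time ✗ (requires full-time or seasonal) → not eligible.
401(k) Company Match — status part-time ✗ (requires full-time) → not eligible.
Mental Health Benefit — status part-time ✓; service 148 days ≥ 4 weeks (≈28 days) ✓; age 33 ≥ 25 ✓ → eligible.
Volunteer Time Off — status part-time ✓; service 148 days ≥ 1 month (≈30 days) ✓; dept HR ✗ → not eligible.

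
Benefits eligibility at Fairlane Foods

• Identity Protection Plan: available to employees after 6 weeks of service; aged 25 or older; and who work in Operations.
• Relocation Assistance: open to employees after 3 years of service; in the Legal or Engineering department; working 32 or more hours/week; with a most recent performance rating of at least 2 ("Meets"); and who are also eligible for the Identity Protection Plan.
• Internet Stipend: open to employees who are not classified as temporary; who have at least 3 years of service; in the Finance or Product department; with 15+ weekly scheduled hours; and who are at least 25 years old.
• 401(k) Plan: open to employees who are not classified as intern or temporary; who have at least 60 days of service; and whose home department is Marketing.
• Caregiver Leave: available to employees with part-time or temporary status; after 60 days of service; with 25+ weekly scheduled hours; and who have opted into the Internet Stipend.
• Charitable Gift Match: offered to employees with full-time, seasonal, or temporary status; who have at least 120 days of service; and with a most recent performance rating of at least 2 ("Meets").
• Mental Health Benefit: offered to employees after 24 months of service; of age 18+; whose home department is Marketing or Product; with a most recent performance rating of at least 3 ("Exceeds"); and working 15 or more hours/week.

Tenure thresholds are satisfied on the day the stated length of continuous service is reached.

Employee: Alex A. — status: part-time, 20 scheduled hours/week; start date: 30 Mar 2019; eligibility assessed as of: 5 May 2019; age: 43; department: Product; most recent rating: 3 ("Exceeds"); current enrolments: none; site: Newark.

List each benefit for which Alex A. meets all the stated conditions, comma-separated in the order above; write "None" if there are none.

None

Service from 30 Mar 2019 to 5 May 2019: 36 days.
Identity Protection Plan — service 36 days < 6 weeks (≈42 days) ✗ → not eligible.
Relocation Assistance — service 36 days < 3 years (≈1095 days) ✗ → not eligible.
Internet Stipend — status part-time ✓ (not excluded); service 36 days < 3 years (≈1095 days) ✗ → not eligible.
401(k) Plan — status part-time ✓ (not excluded); service 36 days < 60 days ✗ → not eligible.
Caregiver Leave — status part-time ✓; service 36 days < 60 days ✗ → not eligible.
Charitable Gift Match — status part-time ✗ (requires full-time, seasonal, or temporary) → not eligible.
Mental Health Benefit — service 36 days < 24 months (≈720 days) ✗ → not eligible.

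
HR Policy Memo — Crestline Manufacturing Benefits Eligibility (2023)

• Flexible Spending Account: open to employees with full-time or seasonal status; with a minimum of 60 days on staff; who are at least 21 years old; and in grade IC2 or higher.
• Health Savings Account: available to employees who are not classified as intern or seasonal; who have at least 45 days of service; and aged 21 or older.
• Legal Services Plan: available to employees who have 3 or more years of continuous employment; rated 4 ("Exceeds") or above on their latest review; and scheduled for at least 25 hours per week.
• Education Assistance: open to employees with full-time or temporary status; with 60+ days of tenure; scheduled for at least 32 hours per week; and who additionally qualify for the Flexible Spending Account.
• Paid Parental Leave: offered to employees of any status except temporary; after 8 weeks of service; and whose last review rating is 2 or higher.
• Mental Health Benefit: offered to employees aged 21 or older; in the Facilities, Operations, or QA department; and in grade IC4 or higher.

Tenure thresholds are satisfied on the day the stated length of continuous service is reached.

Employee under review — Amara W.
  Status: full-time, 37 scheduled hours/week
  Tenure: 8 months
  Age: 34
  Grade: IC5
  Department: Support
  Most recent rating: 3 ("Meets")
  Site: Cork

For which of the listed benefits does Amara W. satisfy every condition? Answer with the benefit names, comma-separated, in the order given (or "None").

Flexible Spending Account, Health Savings Account, Education Assistance, Paid Parental Leave

Flexible Spending Account — status full-time ✓; service 8 months ≥ 60 days ✓; age 34 ≥ 21 ✓; grade IC5 ≥ IC2 ✓ → eligible.
Health Savings Account — status full-time ✓ (not excluded); service 8 months ≥ 45 days ✓; age 34 ≥ 21 ✓ → eligible.
Legal Services Plan — service 8 months < 3 years (≈1095 days) ✗ → not eligible.
Education Assistance — status full-time ✓; service 8 months ≥ 60 days ✓; 37 hrs/wk ≥ 32 ✓; eligible for Flexible Spending Account ✓ → eligible.
Paid Parental Leave — status full-time ✓ (not excluded); service 8 months ≥ 8 weeks (≈56 days) ✓; rating 3 ≥ 2 ✓ → eligible.
Mental Health Benefit — age 34 ≥ 21 ✓; dept Support ✗ → not eligible.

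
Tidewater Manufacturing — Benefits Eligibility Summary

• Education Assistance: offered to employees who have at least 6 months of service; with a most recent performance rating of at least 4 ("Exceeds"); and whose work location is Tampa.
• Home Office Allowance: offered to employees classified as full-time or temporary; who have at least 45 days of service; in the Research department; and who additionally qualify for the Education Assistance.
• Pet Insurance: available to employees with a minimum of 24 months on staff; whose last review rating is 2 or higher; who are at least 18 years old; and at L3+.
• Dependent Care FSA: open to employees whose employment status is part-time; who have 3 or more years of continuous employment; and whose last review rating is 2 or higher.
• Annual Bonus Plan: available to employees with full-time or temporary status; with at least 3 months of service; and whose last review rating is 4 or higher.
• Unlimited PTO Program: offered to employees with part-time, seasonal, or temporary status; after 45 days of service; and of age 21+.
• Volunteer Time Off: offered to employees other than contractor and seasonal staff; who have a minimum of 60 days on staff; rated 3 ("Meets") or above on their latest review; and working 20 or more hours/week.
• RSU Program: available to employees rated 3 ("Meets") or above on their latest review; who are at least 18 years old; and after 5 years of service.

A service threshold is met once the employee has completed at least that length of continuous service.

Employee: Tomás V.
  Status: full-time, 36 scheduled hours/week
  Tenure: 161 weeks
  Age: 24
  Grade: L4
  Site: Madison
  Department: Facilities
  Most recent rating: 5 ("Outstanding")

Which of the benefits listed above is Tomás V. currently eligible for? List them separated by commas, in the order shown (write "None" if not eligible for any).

Pet Insurance, Annual Bonus Plan, Volunteer Time Off

Education Assistance — service 161 weeks ≥ 6 months (≈180 days) ✓; rating 5 ≥ 4 ✓; site Madison ✗ (not Tampa) → not eligible.
Home Office Allowance — status full-time ✓; service 161 weeks ≥ 45 days ✓; dept Facilities ✗ → not eligible.
Pet Insurance — service 161 weeks ≥ 24 months (≈720 days) ✓; rating 5 ≥ 2 ✓; age 24 ≥ 18 ✓; grade L4 ≥ L3 ✓ → eligible.
Dependent Care FSA — status full-time ✗ (requires part-time) → not eligible.
Annual Bonus Plan — status full-time ✓; service 161 weeks ≥ 3 months (≈90 days) ✓; rating 5 ≥ 4 ✓ → eligible.
Unlimited PTO Program — status full-time ✗ (requires part-time, seasonal, or temporary) → not eligible.
Volunteer Time Off — status full-time ✓ (not excluded); service 161 weeks ≥ 60 days ✓; rating 5 ≥ 3 ✓; 36 hrs/wk ≥ 20 ✓ → eligible.
RSU Program — rating 5 ≥ 3 ✓; age 24 ≥ 18 ✓; service 161 weeks < 5 years (≈1825 days) ✗ → not eligible.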